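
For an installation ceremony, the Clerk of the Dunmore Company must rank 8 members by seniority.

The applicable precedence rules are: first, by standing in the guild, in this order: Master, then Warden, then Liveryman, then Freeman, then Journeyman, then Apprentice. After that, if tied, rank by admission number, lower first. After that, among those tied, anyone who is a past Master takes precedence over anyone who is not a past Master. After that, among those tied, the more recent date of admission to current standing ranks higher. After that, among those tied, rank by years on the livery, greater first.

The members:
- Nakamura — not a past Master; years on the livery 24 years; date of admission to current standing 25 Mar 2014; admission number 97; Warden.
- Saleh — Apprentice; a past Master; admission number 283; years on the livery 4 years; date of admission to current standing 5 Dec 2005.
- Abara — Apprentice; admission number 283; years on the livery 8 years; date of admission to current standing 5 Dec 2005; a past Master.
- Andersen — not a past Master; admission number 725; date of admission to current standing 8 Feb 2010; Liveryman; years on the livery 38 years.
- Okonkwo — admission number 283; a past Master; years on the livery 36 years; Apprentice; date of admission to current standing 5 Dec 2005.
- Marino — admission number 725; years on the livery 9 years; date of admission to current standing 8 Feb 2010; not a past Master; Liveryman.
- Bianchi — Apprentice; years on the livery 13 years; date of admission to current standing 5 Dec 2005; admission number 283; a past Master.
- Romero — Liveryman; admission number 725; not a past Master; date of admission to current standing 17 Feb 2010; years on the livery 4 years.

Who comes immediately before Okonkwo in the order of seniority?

Marino

By standing in the guild: Nakamura (Warden); then Romero, Andersen and Marino (Liveryman); then Okonkwo, Bianchi, Abara and Saleh (Apprentice).
Romero, Andersen and Marino all have admission number 725, so the next rule applies.
Romero, Andersen and Marino are each not a past Master, so the next rule applies.
Among Romero, Andersen and Marino, by date of admission to current standing (later first): Romero (17 Feb 2010) before Andersen and Marino (8 Feb 2010).
Among Andersen and Marino, by years on the livery (higher first): Andersen (38 years) before Marino (9 years).
Okonkwo, Bianchi, Abara and Saleh all have admission number 283, so the next rule applies.
Okonkwo, Bianchi, Abara and Saleh are each a past Master, so the next rule applies.
Okonkwo, Bianchi, Abara and Saleh all have date of admission to current standing 5 Dec 2005, so the next rule applies.
Among Okonkwo, Bianchi, Abara and Saleh, by years on the livery (higher first): Okonkwo (36 years) before Bianchi (13 years) before Abara (8 years) before Saleh (4 years).
Order: Nakamura, Romero, Andersen, Marino, Okonkwo, Bianchi, Abara, Saleh.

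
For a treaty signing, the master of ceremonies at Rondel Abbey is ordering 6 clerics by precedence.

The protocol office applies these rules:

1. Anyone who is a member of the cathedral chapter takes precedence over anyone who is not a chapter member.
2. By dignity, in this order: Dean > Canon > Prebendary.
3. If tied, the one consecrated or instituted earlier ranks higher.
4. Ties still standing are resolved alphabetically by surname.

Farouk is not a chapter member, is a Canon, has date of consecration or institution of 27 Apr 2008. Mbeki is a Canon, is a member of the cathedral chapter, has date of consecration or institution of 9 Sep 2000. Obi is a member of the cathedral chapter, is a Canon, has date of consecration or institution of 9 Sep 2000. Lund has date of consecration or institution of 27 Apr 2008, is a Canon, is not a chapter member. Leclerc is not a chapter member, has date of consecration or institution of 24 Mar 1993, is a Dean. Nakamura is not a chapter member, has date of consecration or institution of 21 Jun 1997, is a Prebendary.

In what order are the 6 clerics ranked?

By the first rule: Mbeki and Obi (both a member of the cathedral chapter); then Leclerc, Farouk, Lund and Nakamura (each not a chapter member).
Mbeki and Obi are each Canon, so the next rule applies.
Mbeki and Obi both have date of consecration or institution 9 Sep 2000, so the next rule applies.
Among Mbeki and Obi, alphabetically by surname: Mbeki before Obi.
Among Leclerc, Farouk, Lund and Nakamura, by dignity: Leclerc (Dean) before Farouk and Lund (Canon) before Nakamura (Prebendary).
Farouk and Lund both have date of consecration or institution 27 Apr 2008, so the next rule applies.
Among Farouk and Lund, alphabetically by surname: Farouk before Lund.
Full order: Mbeki, Obi, Leclerc, Farouk, Lund, Nakamura.

Mbeki, Obi, Leclerc, Farouk, Lund, Nakamura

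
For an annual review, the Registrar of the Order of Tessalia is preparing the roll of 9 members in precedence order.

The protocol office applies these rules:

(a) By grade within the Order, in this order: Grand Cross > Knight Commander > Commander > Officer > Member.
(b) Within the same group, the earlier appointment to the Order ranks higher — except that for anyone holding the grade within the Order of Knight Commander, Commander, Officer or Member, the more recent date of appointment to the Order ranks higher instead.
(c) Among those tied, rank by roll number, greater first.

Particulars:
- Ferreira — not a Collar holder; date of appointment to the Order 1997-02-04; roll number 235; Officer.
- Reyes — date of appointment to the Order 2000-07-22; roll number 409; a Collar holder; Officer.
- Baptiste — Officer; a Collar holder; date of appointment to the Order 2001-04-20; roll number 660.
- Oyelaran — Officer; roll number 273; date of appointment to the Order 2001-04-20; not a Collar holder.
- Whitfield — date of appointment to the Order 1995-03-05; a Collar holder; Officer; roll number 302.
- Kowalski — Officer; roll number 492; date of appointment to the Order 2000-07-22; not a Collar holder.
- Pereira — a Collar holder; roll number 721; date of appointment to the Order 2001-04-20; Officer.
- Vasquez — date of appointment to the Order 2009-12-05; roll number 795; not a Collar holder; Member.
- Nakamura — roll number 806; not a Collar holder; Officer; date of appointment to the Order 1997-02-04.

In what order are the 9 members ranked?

Pereira, Baptiste, Oyelaran, Kowalski, Reyes, Nakamura, Ferreira, Whitfield, Vasquez

By grade within the Order: Pereira, Baptiste, Oyelaran, Kowalski, Reyes, Nakamura, Ferreira and Whitfield (Officer); then Vasquez (Member).
Among Pereira, Baptiste, Oyelaran, Kowalski, Reyes, Nakamura, Ferreira and Whitfield, by date of appointment to the Order (later first) (reversed rule for this group): Pereira, Baptiste and Oyelaran (2001-04-20) before Kowalski and Reyes (2000-07-22) before Nakamura and Ferreira (1997-02-04) before Whitfield (1995-03-05).
Among Pereira, Baptiste and Oyelaran, by roll number (higher first): Pereira (721) before Baptiste (660) before Oyelaran (273).
Among Kowalski and Reyes, by roll number (higher first): Kowalski (492) before Reyes (409).
Among Nakamura and Ferreira, by roll number (higher first): Nakamura (806) before Ferreira (235).
Full order: Pereira, Baptiste, Oyelaran, Kowalski, Reyes, Nakamura, Ferreira, Whitfield, Vasquez.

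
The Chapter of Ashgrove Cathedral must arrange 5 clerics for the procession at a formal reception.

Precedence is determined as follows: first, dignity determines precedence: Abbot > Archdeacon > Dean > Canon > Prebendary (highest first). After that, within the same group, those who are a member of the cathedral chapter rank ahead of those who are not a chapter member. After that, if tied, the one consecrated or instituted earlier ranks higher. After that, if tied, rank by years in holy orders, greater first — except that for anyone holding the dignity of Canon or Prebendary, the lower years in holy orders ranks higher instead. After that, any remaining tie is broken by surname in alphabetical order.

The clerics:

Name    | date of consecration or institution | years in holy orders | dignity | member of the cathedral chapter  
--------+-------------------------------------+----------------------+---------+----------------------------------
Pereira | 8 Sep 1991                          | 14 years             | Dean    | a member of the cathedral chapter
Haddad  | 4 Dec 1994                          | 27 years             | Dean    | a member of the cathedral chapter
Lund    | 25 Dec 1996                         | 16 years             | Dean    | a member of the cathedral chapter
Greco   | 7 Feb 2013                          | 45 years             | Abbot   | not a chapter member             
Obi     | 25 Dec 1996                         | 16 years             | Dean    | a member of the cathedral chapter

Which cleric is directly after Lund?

By dignity: Greco (Abbot); then Pereira, Haddad, Lund and Obi (Dean).
Pereira, Haddad, Lund and Obi are each a member of the cathedral chapter, so the next rule applies.
Among Pereira, Haddad, Lund and Obi, by date of consecration or institution (earlier first): Pereira (8 Sep 1991) before Haddad (4 Dec 1994) before Lund and Obi (25 Dec 1996).
Lund and Obi both have years in holy orders 16 years, so the next rule applies.
Among Lund and Obi, alphabetically by surname: Lund before Obi.
Order: Greco, Pereira, Haddad, Lund, Obi.

Obi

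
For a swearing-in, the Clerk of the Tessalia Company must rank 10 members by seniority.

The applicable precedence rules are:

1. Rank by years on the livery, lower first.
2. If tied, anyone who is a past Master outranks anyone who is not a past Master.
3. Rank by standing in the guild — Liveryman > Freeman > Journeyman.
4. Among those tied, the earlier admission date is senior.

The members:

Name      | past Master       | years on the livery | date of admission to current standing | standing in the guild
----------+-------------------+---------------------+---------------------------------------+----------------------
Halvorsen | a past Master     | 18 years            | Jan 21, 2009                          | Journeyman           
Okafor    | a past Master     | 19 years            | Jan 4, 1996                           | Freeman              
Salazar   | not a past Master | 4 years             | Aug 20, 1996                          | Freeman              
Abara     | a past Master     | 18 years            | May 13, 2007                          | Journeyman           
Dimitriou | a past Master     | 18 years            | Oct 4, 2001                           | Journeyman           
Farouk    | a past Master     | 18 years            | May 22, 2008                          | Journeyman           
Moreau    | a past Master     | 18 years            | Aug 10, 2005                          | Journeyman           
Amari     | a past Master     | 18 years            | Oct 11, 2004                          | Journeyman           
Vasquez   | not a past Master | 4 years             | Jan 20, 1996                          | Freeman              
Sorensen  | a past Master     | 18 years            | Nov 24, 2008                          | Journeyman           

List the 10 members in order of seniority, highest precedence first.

By years on the livery (lower first): Vasquez and Salazar (both 4 years); then Dimitriou, Amari, Moreau, Abara, Farouk, Sorensen and Halvorsen (each 18 years); then Okafor (19 years).
Vasquez and Salazar are each not a past Master, so the next rule applies.
Vasquez and Salazar are each Freeman, so the next rule applies.
Among Vasquez and Salazar, by date of admission to current standing (earlier first): Vasquez (Jan 20, 1996) before Salazar (Aug 20, 1996).
Dimitriou, Amari, Moreau, Abara, Farouk, Sorensen and Halvorsen are each a past Master, so the next rule applies.
Dimitriou, Amari, Moreau, Abara, Farouk, Sorensen and Halvorsen are each Journeyman, so the next rule applies.
Among Dimitriou, Amari, Moreau, Abara, Farouk, Sorensen and Halvorsen, by date of admission to current standing (earlier first): Dimitriou (Oct 4, 2001) before Amari (Oct 11, 2004) before Moreau (Aug 10, 2005) before Abara (May 13, 2007) before Farouk (May 22, 2008) before Sorensen (Nov 24, 2008) before Halvorsen (Jan 21, 2009).
Full order: Vasquez, Salazar, Dimitriou, Amari, Moreau, Abara, Farouk, Sorensen, Halvorsen, Okafor.

Vasquez, Salazar, Dimitriou, Amari, Moreau, Abara, Farouk, Sorensen, Halvorsen, Okafor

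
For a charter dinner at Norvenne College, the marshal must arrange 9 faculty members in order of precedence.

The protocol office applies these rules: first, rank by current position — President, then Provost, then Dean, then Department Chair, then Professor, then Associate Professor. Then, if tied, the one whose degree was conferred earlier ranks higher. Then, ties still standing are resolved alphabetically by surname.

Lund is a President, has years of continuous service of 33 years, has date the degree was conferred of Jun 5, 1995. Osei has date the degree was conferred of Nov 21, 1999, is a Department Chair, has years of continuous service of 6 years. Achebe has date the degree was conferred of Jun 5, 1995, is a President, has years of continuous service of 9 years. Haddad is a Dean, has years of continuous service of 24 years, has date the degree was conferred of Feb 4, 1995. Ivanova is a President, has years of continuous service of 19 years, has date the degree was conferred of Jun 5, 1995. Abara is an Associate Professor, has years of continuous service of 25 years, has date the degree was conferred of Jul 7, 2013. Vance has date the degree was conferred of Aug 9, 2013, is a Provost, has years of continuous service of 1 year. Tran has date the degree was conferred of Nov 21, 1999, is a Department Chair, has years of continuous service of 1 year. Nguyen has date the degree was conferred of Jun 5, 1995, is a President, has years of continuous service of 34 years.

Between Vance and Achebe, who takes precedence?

Achebe

By current position: Achebe, Ivanova, Lund and Nguyen (President); then Vance (Provost); then Haddad (Dean); then Osei and Tran (Department Chair); then Abara (Associate Professor).
Achebe, Ivanova, Lund and Nguyen all have date the degree was conferred Jun 5, 1995, so the next rule applies.
Among Achebe, Ivanova, Lund and Nguyen, alphabetically by surname: Achebe before Ivanova before Lund before Nguyen.
Osei and Tran both have date the degree was conferred Nov 21, 1999, so the next rule applies.
Among Osei and Tran, alphabetically by surname: Osei before Tran.
So Achebe takes precedence.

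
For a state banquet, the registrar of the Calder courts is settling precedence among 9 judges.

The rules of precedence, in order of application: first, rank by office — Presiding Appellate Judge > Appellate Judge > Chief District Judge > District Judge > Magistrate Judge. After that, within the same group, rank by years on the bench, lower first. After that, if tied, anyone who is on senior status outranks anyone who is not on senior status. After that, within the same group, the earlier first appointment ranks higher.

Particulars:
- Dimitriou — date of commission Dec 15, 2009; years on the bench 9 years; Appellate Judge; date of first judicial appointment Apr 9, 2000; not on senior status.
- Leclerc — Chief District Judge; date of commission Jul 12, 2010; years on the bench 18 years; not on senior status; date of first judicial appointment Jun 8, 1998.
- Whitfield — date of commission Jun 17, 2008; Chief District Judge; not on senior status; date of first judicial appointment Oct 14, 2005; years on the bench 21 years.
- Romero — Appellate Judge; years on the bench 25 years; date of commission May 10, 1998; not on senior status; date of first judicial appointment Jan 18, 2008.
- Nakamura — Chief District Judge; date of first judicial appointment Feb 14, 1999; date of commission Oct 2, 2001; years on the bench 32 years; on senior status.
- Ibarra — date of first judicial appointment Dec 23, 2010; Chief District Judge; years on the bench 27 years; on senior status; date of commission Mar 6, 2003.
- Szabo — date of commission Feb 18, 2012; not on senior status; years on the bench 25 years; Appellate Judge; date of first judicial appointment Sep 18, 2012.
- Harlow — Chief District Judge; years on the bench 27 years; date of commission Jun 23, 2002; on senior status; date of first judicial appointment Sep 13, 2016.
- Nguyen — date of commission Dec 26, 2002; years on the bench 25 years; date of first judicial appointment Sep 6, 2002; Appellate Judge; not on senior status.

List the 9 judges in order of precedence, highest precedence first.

By office: Dimitriou, Nguyen, Romero and Szabo (Appellate Judge); then Leclerc, Whitfield, Ibarra, Harlow and Nakamura (Chief District Judge).
Among Dimitriou, Nguyen, Romero and Szabo, by years on the bench (lower first): Dimitriou (9 years) before Nguyen, Romero and Szabo (25 years).
Nguyen, Romero and Szabo are each not on senior status, so the next rule applies.
Among Nguyen, Romero and Szabo, by date of first judicial appointment (earlier first): Nguyen (Sep 6, 2002) before Romero (Jan 18, 2008) before Szabo (Sep 18, 2012).
Among Leclerc, Whitfield, Ibarra, Harlow and Nakamura, by years on the bench (lower first): Leclerc (18 years) before Whitfield (21 years) before Ibarra and Harlow (27 years) before Nakamura (32 years).
Ibarra and Harlow are each on senior status, so the next rule applies.
Among Ibarra and Harlow, by date of first judicial appointment (earlier first): Ibarra (Dec 23, 2010) before Harlow (Sep 13, 2016).
Full order: Dimitriou, Nguyen, Romero, Szabo, Leclerc, Whitfield, Ibarra, Harlow, Nakamura.

Dimitriou, Nguyen, Romero, Szabo, Leclerc, Whitfield, Ibarra, Harlow, Nakamura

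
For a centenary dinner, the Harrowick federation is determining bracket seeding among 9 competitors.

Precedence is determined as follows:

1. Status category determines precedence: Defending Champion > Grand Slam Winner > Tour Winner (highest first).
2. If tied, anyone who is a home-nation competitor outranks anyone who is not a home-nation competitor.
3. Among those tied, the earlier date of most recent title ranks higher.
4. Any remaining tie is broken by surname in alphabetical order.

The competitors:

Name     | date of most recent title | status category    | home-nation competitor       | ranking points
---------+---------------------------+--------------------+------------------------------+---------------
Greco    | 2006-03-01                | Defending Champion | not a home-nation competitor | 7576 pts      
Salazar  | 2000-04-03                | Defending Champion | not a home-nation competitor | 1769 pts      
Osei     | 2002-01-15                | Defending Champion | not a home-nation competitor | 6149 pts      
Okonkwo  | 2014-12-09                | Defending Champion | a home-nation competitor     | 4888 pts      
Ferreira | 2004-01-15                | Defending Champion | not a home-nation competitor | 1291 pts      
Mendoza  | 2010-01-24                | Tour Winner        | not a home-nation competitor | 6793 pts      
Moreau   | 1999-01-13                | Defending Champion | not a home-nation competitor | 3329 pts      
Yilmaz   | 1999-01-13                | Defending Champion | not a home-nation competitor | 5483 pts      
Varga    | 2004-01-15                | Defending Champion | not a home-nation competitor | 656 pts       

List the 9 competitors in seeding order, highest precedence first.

By status category: Okonkwo, Moreau, Yilmaz, Salazar, Osei, Ferreira, Varga and Greco (Defending Champion); then Mendoza (Tour Winner).
Among Okonkwo, Moreau, Yilmaz, Salazar, Osei, Ferreira, Varga and Greco, a home-nation competitor before not a home-nation competitor: Okonkwo (a home-nation competitor) before Moreau, Yilmaz, Salazar, Osei, Ferreira, Varga and Greco (not a home-nation competitor).
Among Moreau, Yilmaz, Salazar, Osei, Ferreira, Varga and Greco, by date of most recent title (earlier first): Moreau and Yilmaz (1999-01-13) before Salazar (2000-04-03) before Osei (2002-01-15) before Ferreira and Varga (2004-01-15) before Greco (2006-03-01).
Among Moreau and Yilmaz, alphabetically by surname: Moreau before Yilmaz.
Among Ferreira and Varga, alphabetically by surname: Ferreira before Varga.
Full order: Okonkwo, Moreau, Yilmaz, Salazar, Osei, Ferreira, Varga, Greco, Mendoza.

Okonkwo, Moreau, Yilmaz, Salazar, Osei, Ferreira, Varga, Greco, Mendoza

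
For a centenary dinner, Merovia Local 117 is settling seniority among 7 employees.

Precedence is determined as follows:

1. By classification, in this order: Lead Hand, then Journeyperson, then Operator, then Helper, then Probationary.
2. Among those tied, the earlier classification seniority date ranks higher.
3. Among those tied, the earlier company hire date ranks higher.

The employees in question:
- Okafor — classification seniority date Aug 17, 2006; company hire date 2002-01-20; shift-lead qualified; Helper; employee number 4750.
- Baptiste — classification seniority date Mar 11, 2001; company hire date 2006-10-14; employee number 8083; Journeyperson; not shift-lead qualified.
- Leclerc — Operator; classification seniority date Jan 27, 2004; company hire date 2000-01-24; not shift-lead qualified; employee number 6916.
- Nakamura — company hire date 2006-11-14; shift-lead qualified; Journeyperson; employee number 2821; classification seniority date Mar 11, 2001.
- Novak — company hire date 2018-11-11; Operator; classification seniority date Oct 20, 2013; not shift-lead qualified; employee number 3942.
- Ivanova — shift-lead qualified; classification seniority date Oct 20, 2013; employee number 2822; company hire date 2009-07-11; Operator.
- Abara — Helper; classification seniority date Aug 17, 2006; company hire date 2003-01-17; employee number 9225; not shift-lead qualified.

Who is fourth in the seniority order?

By classification: Baptiste and Nakamura (Journeyperson); then Leclerc, Ivanova and Novak (Operator); then Okafor and Abara (Helper).
Baptiste and Nakamura both have classification seniority date Mar 11, 2001, so the next rule applies.
Among Baptiste and Nakamura, by company hire date (earlier first): Baptiste (2006-10-14) before Nakamura (2006-11-14).
Among Leclerc, Ivanova and Novak, by classification seniority date (earlier first): Leclerc (Jan 27, 2004) before Ivanova and Novak (Oct 20, 2013).
Among Ivanova and Novak, by company hire date (earlier first): Ivanova (2009-07-11) before Novak (2018-11-11).
Okafor and Abara both have classification seniority date Aug 17, 2006, so the next rule applies.
Among Okafor and Abara, by company hire date (earlier first): Okafor (2002-01-20) before Abara (2003-01-17).
Order: Baptiste, Nakamura, Leclerc, Ivanova, Novak, Okafor, Abara.

Ivanova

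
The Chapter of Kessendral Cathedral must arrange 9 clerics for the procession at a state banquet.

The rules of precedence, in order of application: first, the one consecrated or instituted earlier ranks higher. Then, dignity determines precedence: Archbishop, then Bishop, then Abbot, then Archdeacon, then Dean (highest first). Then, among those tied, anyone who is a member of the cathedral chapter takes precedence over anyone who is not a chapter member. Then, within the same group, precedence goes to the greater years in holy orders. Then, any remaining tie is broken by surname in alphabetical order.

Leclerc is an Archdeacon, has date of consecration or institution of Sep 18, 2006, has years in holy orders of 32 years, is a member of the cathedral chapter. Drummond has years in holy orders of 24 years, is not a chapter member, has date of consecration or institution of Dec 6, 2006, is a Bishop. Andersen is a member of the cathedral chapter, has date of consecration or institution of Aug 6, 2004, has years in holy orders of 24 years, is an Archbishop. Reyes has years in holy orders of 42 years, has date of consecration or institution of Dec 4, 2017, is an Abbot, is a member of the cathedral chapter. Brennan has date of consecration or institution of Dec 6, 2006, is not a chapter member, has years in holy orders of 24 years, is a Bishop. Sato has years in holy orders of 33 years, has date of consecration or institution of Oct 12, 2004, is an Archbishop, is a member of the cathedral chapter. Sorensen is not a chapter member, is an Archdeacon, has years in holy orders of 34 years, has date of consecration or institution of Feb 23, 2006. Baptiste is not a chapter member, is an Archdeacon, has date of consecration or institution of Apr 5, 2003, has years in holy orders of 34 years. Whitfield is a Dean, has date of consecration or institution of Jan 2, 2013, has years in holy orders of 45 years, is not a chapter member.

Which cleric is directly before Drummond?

By date of consecration or institution (earlier first): Baptiste (Apr 5, 2003); then Andersen (Aug 6, 2004); then Sato (Oct 12, 2004); then Sorensen (Feb 23, 2006); then Leclerc (Sep 18, 2006); then Brennan and Drummond (both Dec 6, 2006); then Whitfield (Jan 2, 2013); then Reyes (Dec 4, 2017).
Brennan and Drummond are each Bishop, so the next rule applies.
Brennan and Drummond are each not a chapter member, so the next rule applies.
Brennan and Drummond both have years in holy orders 24 years, so the next rule applies.
Among Brennan and Drummond, alphabetically by surname: Brennan before Drummond.
Order: Baptiste, Andersen, Sato, Sorensen, Leclerc, Brennan, Drummond, Whitfield, Reyes.

Brennan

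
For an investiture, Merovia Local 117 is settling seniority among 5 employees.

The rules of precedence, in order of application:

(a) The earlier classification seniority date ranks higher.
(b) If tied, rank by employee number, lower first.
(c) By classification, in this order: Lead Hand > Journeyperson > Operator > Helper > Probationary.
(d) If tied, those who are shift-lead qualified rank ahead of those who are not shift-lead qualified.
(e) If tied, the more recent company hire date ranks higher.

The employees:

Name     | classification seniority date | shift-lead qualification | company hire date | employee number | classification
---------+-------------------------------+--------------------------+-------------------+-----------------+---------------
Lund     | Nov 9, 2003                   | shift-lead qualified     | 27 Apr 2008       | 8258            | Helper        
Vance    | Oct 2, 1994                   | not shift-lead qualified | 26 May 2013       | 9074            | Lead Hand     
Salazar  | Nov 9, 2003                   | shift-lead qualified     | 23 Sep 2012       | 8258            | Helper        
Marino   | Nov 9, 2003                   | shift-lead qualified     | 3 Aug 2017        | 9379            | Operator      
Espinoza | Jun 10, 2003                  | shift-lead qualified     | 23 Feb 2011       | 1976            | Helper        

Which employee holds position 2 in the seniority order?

By classification seniority date (earlier first): Vance (Oct 2, 1994); then Espinoza (Jun 10, 2003); then Salazar, Lund and Marino (each Nov 9, 2003).
Among Salazar, Lund and Marino, by employee number (lower first): Salazar and Lund (8258) before Marino (9379).
Salazar and Lund are each Helper, so the next rule applies.
Salazar and Lund are each shift-lead qualified, so the next rule applies.
Among Salazar and Lund, by company hire date (later first): Salazar (23 Sep 2012) before Lund (27 Apr 2008).
Order: Vance, Espinoza, Salazar, Lund, Marino.

Espinoza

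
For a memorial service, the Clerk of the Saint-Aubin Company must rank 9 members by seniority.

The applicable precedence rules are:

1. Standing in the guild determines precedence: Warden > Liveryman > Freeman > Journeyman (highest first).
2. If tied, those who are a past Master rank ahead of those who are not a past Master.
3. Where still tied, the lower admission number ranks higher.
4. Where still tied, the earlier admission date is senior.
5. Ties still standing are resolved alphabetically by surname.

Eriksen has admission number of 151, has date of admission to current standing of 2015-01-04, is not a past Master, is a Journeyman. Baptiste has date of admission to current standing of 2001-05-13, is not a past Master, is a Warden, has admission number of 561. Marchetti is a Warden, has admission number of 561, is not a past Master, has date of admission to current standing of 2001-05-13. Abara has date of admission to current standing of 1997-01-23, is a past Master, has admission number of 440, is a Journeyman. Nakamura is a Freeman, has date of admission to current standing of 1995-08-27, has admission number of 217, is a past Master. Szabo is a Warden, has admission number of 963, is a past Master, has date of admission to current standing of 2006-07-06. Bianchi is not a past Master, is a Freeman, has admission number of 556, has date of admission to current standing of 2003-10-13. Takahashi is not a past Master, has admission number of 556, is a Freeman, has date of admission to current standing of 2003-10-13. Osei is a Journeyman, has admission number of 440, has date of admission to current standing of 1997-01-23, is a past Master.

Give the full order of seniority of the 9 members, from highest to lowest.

By standing in the guild: Szabo, Baptiste and Marchetti (Warden); then Nakamura, Bianchi and Takahashi (Freeman); then Abara, Osei and Eriksen (Journeyman).
Among Szabo, Baptiste and Marchetti, a past Master before not a past Master: Szabo (a past Master) before Baptiste and Marchetti (not a past Master).
Baptiste and Marchetti both have admission number 561, so the next rule applies.
Baptiste and Marchetti both have date of admission to current standing 2001-05-13, so the next rule applies.
Among Baptiste and Marchetti, alphabetically by surname: Baptiste before Marchetti.
Among Nakamura, Bianchi and Takahashi, a past Master before not a past Master: Nakamura (a past Master) before Bianchi and Takahashi (not a past Master).
Bianchi and Takahashi both have admission number 556, so the next rule applies.
Bianchi and Takahashi both have date of admission to current standing 2003-10-13, so the next rule applies.
Among Bianchi and Takahashi, alphabetically by surname: Bianchi before Takahashi.
Among Abara, Osei and Eriksen, a past Master before not a past Master: Abara and Osei (a past Master) before Eriksen (not a past Master).
Abara and Osei both have admission number 440, so the next rule applies.
Abara and Osei both have date of admission to current standing 1997-01-23, so the next rule applies.
Among Abara and Osei, alphabetically by surname: Abara before Osei.
Full order: Szabo, Baptiste, Marchetti, Nakamura, Bianchi, Takahashi, Abara, Osei, Eriksen.

Szabo, Baptiste, Marchetti, Nakamura, Bianchi, Takahashi, Abara, Osei, Eriksen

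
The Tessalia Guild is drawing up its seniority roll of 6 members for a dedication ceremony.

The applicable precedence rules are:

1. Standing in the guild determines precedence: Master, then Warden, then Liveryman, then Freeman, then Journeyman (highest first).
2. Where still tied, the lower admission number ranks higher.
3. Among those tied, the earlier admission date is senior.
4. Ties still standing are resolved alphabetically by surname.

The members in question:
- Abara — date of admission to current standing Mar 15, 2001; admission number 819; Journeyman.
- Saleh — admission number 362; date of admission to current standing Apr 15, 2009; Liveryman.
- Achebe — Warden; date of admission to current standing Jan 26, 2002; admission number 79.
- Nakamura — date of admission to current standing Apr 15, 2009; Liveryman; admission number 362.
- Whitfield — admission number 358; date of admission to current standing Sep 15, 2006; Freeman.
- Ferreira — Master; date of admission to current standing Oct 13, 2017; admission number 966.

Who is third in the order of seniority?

Nakamura

By standing in the guild: Ferreira (Master); then Achebe (Warden); then Nakamura and Saleh (Liveryman); then Whitfield (Freeman); then Abara (Journeyman).
Nakamura and Saleh both have admission number 362, so the next rule applies.
Nakamura and Saleh both have date of admission to current standing Apr 15, 2009, so the next rule applies.
Among Nakamura and Saleh, alphabetically by surname: Nakamura before Saleh.
Order: Ferreira, Achebe, Nakamura, Saleh, Whitfield, Abara.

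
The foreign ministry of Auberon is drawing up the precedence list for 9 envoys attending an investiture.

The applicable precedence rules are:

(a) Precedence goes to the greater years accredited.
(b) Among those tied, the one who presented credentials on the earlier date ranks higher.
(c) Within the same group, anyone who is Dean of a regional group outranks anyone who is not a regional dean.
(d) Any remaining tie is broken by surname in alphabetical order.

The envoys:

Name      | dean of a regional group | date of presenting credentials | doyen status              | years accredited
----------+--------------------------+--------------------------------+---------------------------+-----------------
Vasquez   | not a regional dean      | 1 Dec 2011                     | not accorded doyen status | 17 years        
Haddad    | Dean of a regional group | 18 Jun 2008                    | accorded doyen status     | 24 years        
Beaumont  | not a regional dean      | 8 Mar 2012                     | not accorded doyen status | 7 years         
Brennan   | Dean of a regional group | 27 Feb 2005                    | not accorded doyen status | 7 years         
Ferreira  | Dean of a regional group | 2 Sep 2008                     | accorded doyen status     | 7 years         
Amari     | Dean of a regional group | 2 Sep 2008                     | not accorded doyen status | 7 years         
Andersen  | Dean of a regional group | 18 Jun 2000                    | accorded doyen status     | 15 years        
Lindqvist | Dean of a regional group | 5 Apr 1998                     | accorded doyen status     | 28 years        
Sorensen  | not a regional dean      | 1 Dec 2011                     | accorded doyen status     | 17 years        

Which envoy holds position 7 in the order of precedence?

Amari

By years accredited (higher first): Lindqvist (28 years); then Haddad (24 years); then Sorensen and Vasquez (both 17 years); then Andersen (15 years); then Brennan, Amari, Ferreira and Beaumont (each 7 years).
Sorensen and Vasquez both have date of presenting credentials 1 Dec 2011, so the next rule applies.
Sorensen and Vasquez are each not a regional dean, so the next rule applies.
Among Sorensen and Vasquez, alphabetically by surname: Sorensen before Vasquez.
Among Brennan, Amari, Ferreira and Beaumont, by date of presenting credentials (earlier first): Brennan (27 Feb 2005) before Amari and Ferreira (2 Sep 2008) before Beaumont (8 Mar 2012).
Amari and Ferreira are each Dean of a regional group, so the next rule applies.
Among Amari and Ferreira, alphabetically by surname: Amari before Ferreira.
Order: Lindqvist, Haddad, Sorensen, Vasquez, Andersen, Brennan, Amari, Ferreira, Beaumont.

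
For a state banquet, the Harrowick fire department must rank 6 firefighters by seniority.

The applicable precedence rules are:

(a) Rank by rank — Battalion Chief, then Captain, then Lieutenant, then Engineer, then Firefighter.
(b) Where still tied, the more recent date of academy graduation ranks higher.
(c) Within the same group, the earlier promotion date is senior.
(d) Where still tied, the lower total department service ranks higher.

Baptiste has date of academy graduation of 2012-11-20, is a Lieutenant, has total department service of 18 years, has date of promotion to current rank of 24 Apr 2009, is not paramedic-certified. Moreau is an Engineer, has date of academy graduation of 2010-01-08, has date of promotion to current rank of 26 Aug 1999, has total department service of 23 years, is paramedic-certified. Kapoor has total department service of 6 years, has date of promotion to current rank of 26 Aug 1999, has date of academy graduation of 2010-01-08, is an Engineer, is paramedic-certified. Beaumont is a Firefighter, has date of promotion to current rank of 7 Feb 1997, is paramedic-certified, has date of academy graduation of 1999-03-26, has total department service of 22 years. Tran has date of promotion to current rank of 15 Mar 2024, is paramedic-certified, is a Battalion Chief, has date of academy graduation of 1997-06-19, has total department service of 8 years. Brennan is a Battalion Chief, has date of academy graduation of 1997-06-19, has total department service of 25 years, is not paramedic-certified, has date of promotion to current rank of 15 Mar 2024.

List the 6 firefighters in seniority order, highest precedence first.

Tran, Brennan, Baptiste, Kapoor, Moreau, Beaumont

By rank: Tran and Brennan (Battalion Chief); then Baptiste (Lieutenant); then Kapoor and Moreau (Engineer); then Beaumont (Firefighter).
Tran and Brennan both have date of academy graduation 1997-06-19, so the next rule applies.
Tran and Brennan both have date of promotion to current rank 15 Mar 2024, so the next rule applies.
Among Tran and Brennan, by total department service (lower first): Tran (8 years) before Brennan (25 years).
Kapoor and Moreau both have date of academy graduation 2010-01-08, so the next rule applies.
Kapoor and Moreau both have date of promotion to current rank 26 Aug 1999, so the next rule applies.
Among Kapoor and Moreau, by total department service (lower first): Kapoor (6 years) before Moreau (23 years).
Full order: Tran, Brennan, Baptiste, Kapoor, Moreau, Beaumont.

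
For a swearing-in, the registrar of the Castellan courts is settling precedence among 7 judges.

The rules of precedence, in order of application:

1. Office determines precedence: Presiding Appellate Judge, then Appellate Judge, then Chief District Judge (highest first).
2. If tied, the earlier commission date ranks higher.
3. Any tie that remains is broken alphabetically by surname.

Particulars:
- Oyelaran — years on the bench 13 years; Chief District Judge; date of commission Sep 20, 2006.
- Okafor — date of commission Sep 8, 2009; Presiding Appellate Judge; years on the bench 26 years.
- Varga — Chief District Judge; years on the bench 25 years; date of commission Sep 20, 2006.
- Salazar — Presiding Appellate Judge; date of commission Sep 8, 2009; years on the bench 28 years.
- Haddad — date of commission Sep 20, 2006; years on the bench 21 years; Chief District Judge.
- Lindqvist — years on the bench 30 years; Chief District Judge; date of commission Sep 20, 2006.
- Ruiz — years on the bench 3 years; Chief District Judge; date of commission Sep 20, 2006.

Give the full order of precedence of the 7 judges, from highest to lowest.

By office: Okafor and Salazar (Presiding Appellate Judge); then Haddad, Lindqvist, Oyelaran, Ruiz and Varga (Chief District Judge).
Okafor and Salazar both have date of commission Sep 8, 2009, so the next rule applies.
Among Okafor and Salazar, alphabetically by surname: Okafor before Salazar.
Haddad, Lindqvist, Oyelaran, Ruiz and Varga all have date of commission Sep 20, 2006, so the next rule applies.
Among Haddad, Lindqvist, Oyelaran, Ruiz and Varga, alphabetically by surname: Haddad before Lindqvist before Oyelaran before Ruiz before Varga.
Full order: Okafor, Salazar, Haddad, Lindqvist, Oyelaran, Ruiz, Varga.

Okafor, Salazar, Haddad, Lindqvist, Oyelaran, Ruiz, Varga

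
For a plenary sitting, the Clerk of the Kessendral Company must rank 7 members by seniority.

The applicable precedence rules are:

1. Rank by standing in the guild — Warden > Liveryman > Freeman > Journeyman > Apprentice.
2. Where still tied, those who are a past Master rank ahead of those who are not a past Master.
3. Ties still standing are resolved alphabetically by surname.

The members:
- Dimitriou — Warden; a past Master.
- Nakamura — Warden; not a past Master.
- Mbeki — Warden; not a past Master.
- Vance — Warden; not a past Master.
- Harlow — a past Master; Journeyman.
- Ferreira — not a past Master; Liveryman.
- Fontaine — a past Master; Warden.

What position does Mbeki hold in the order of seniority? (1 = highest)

3

By standing in the guild: Dimitriou, Fontaine, Mbeki, Nakamura and Vance (Warden); then Ferreira (Liveryman); then Harlow (Journeyman).
Among Dimitriou, Fontaine, Mbeki, Nakamura and Vance, a past Master before not a past Master: Dimitriou and Fontaine (a past Master) before Mbeki, Nakamura and Vance (not a past Master).
Among Dimitriou and Fontaine, alphabetically by surname: Dimitriou before Fontaine.
Among Mbeki, Nakamura and Vance, alphabetically by surname: Mbeki before Nakamura before Vance.
Order: Dimitriou, Fontaine, Mbeki, Nakamura, Vance, Ferreira, Harlow. So position 3.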